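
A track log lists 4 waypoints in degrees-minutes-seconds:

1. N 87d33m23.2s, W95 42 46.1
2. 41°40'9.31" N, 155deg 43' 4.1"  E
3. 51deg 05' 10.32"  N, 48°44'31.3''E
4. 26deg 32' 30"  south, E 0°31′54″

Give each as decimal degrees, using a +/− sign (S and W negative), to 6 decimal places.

1. 87.556444, -95.712806
2. 41.669253, 155.717806
3. 51.086200, 48.742028
4. -26.541667, 0.531667

Point 1:
  Lat: 87° + 33/60 + 23.2/3600 = 87 + 0.550000 + 0.006444 = 87.5564444
  N ⇒ keep positive
  λ: 42′ + 46.1″ = 42.76833′; 95 + 42.76833/60 = 95.7128056
  W ⇒ negate
Point 2:
  Latitude: 40′ + 9.31″ = 40.15517′; 41 + 40.15517/60 = 41.6692528
  N ⇒ keep positive
  λ: 155 + 43/60 + 4.1/3600 = 155.7178056
  E ⇒ keep positive
Point 3:
  Lat: 51 + 5/60 + 10.32/3600 = 51.0862000
  N → positive
  λ: 48 + 44/60 + 31.3/3600 = 48.7420278
  E → positive
Point 4:
  φ: 26 + 32/60 + 30/3600 = 26.5416667
  hemisphere S, so the sign is −
  λ: 0 + 31/60 + 54/3600 = 0.5316667
  E ⇒ keep positive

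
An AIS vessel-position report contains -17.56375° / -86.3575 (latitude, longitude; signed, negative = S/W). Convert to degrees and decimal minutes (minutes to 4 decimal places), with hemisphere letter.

17° 33.8250′ S, 86° 21.4500′ W

Latitude is negative → S; |value| = 17.563750
Lat: 17° + 0.563750 × 60 = 17° 33.825000′
Longitude is negative → W; |value| = 86.357500
Longitude: fractional part 0.357500 → 21.450000 minutes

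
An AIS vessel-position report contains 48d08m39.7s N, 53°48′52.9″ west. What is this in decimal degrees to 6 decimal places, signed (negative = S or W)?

Latitude: 48° + 8/60 + 39.7/3600 = 48 + 0.133333 + 0.011028 = 48.1443611
N → positive
λ: 48′ + 52.9″ = 48.88167′; 53 + 48.88167/60 = 53.8146944
hemisphere W, so the sign is −

48.144361, -53.814694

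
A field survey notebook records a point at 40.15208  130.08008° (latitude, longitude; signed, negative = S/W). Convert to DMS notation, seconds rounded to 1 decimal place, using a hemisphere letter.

40°09′7.5″ N, 130°04′48.3″ E

Latitude: whole degrees 40; 9.12480′ → 9′ and 7.488″
Lon: 0.080080 × 60 = 4.80480′ → 4′, remainder × 60 = 48.288″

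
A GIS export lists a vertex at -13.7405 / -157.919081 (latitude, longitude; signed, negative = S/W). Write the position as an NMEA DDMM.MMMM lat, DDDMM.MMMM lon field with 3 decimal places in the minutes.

1344.430,S / 15755.145,W

Latitude is negative → S; |value| = 13.740500
φ: fractional part 0.740500 → 44.43000 minutes
Longitude is negative → W; |value| = 157.919081
λ: 157° + 0.919081 × 60 = 157° 55.14486′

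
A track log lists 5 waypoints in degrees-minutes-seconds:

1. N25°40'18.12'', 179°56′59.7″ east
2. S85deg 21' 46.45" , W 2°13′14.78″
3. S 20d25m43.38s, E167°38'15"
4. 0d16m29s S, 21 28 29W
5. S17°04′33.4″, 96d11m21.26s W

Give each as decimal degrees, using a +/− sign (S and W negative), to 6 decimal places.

1. 25.671700, 179.949917
2. -85.362903, -2.220772
3. -20.428717, 167.637500
4. -0.274722, -21.474722
5. -17.075944, -96.189239

Point 1:
  φ: 25 + 40/60 + 18.12/3600 = 25.6717000
  N ⇒ keep positive
  Lon: 56′ + 59.7″ = 56.99500′; 179 + 56.99500/60 = 179.9499167
  E ⇒ keep positive
Point 2:
  Lat: 85° + 21/60 + 46.45/3600 = 85 + 0.350000 + 0.012903 = 85.3629028
  hemisphere S, so the sign is −
  Longitude: 2° + 13/60 + 14.78/3600 = 2 + 0.216667 + 0.004106 = 2.2207722
  W ⇒ negate
Point 3:
  φ: 25′ + 43.38″ = 25.72300′; 20 + 25.72300/60 = 20.4287167
  hemisphere S, so the sign is −
  λ: 167° + 38/60 + 15/3600 = 167 + 0.633333 + 0.004167 = 167.6375000
  E → positive
Point 4:
  φ: 0° + 16/60 + 29/3600 = 0 + 0.266667 + 0.008056 = 0.2747222
  hemisphere S, so the sign is −
  Longitude: 28′ + 29″ = 28.48333′; 21 + 28.48333/60 = 21.4747222
  hemisphere W, so the sign is −
Point 5:
  Lat: 4′ + 33.4″ = 4.55667′; 17 + 4.55667/60 = 17.0759444
  S ⇒ negate
  Longitude: 11′ + 21.26″ = 11.35433′; 96 + 11.35433/60 = 96.1892389
  W ⇒ negate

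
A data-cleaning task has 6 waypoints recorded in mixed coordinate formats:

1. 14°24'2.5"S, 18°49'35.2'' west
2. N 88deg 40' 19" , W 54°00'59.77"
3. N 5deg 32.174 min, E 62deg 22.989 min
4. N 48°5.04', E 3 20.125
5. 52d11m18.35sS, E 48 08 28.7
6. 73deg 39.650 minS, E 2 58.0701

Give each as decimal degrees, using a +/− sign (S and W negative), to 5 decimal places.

Point 1:
  φ: 24′ + 2.5″ = 24.04167′; 14 + 24.04167/60 = 14.400694
  S → negative
  λ: 18 + 49/60 + 35.2/3600 = 18.826444
  hemisphere W, so the sign is −
Point 2:
  φ: 88 + 40/60 + 19/3600 = 88.671944
  N → positive
  Lon: 0′ + 59.77″ = 0.99617′; 54 + 0.99617/60 = 54.016603
  hemisphere W, so the sign is −
Point 3:
  Lat: 32.174′ = 0.536233°; total 5.536233
  N → positive
  Longitude: 22.989′ = 0.383150°; total 62.383150
  E → positive
Point 4:
  φ: 5.04′ = 0.084000°; total 48.084000
  N ⇒ keep positive
  λ: 3 + 20.125/60 = 3.335417
  E ⇒ keep positive
Point 5:
  φ: 52° + 11/60 + 18.35/3600 = 52 + 0.183333 + 0.005097 = 52.188431
  hemisphere S, so the sign is −
  Lon: 8′ + 28.7″ = 8.47833′; 48 + 8.47833/60 = 48.141306
  E ⇒ keep positive
Point 6:
  Latitude: 39.65′ = 0.660833°; total 73.660833
  hemisphere S, so the sign is −
  λ: 2 + 58.0701/60 = 2.967835
  E ⇒ keep positive

1. -14.40069, -18.82644
2. 88.67194, -54.01660
3. 5.53623, 62.38315
4. 48.08400, 3.33542
5. -52.18843, 48.14131
6. -73.66083, 2.96784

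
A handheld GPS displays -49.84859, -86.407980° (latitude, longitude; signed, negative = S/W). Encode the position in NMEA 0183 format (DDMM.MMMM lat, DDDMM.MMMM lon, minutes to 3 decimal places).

Latitude is negative → S; |value| = 49.848590
φ: 49° + 0.848590 × 60 = 49° 50.91540′
Longitude is negative → W; |value| = 86.407980
Lon: minutes = (86.407980 − 86) × 60 = 24.47880

4950.915,S / 08624.479,W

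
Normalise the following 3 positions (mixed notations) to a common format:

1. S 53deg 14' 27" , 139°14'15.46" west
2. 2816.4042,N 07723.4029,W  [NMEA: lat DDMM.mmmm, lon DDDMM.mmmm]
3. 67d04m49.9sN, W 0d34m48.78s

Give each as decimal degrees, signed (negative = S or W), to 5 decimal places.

Point 1:
  Latitude: 53° + 14/60 + 27/3600 = 53 + 0.233333 + 0.007500 = 53.240833
  S ⇒ negate
  Longitude: 139° + 14/60 + 15.46/3600 = 139 + 0.233333 + 0.004294 = 139.237628
  W → negative
Point 2:
  Latitude: split at 2 digits → 28° and 16.4042′; 28 + 16.4042/60 = 28.273403
  N → positive
  λ: degrees = first 3 digits = 77, minutes = 23.4029; 77 + 23.4029/60 = 77.390048
  W ⇒ negate
Point 3:
  Lat: 4′ + 49.9″ = 4.83167′; 67 + 4.83167/60 = 67.080528
  N ⇒ keep positive
  λ: 0° + 34/60 + 48.78/3600 = 0 + 0.566667 + 0.013550 = 0.580217
  W ⇒ negate

1. -53.24083, -139.23763
2. 28.27340, -77.39005
3. 67.08053, -0.58022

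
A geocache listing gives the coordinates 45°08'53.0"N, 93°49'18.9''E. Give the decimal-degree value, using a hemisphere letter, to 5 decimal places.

φ: 8′ + 53″ = 8.88333′; 45 + 8.88333/60 = 45.148056
Longitude: 93 + 49/60 + 18.9/3600 = 93.821917

45.14806° N, 93.82192° E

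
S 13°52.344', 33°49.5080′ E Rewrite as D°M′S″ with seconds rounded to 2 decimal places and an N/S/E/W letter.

13°52′20.64″ S, 33°49′30.48″ E

Latitude: 52.34400′ → 52′ and 0.34400 × 60 = 20.6400″
Lon: 49.50800′ → 49′ and 0.50800 × 60 = 30.4800″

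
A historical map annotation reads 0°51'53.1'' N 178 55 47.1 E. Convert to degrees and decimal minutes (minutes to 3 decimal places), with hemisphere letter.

Latitude: 51 + 53.1/60 = 51.88500′
Lon: seconds/60 = 0.78500; minutes = 55 + 0.78500 = 55.78500

0° 51.885′ N, 178° 55.785′ E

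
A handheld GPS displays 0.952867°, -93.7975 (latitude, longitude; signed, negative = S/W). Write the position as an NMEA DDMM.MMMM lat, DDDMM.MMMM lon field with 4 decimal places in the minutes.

0057.1720,N / 09347.8500,W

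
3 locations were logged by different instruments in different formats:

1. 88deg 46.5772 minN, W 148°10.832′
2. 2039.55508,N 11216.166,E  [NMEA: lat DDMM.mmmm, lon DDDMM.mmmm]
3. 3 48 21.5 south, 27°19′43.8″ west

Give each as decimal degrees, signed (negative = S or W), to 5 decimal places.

1. 88.77629, -148.18053
2. 20.65925, 112.26943
3. -3.80597, -27.32883

Point 1:
  Latitude: 46.5772′ = 0.776287°; total 88.776287
  N ⇒ keep positive
  λ: 148 + 10.832/60 = 148.180533
  W ⇒ negate
Point 2:
  φ: degrees = first 2 digits = 20, minutes = 39.55508; 20 + 39.55508/60 = 20.659251
  N → positive
  Longitude: split at 3 digits → 112° and 16.166′; 112 + 16.166/60 = 112.269433
  E ⇒ keep positive
Point 3:
  φ: 48′ + 21.5″ = 48.35833′; 3 + 48.35833/60 = 3.805972
  S → negative
  Lon: 27 + 19/60 + 43.8/3600 = 27.328833
  hemisphere W, so the sign is −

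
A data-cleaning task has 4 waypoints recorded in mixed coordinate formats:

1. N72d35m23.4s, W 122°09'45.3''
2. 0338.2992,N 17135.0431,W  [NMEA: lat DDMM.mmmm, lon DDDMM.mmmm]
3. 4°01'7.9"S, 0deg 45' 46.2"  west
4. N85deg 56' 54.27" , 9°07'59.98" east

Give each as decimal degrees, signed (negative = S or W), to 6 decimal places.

Point 1:
  Latitude: 72 + 35/60 + 23.4/3600 = 72.5898333
  N → positive
  Longitude: 9′ + 45.3″ = 9.75500′; 122 + 9.75500/60 = 122.1625833
  hemisphere W, so the sign is −
Point 2:
  φ: degrees = first 2 digits = 3, minutes = 38.2992; 3 + 38.2992/60 = 3.6383200
  N → positive
  Longitude: split at 3 digits → 171° and 35.0431′; 171 + 35.0431/60 = 171.5840517
  hemisphere W, so the sign is −
Point 3:
  φ: 4° + 1/60 + 7.9/3600 = 4 + 0.016667 + 0.002194 = 4.0188611
  S ⇒ negate
  Longitude: 0 + 45/60 + 46.2/3600 = 0.7628333
  hemisphere W, so the sign is −
Point 4:
  Lat: 56′ + 54.27″ = 56.90450′; 85 + 56.90450/60 = 85.9484083
  N ⇒ keep positive
  Longitude: 9 + 7/60 + 59.98/3600 = 9.1333278
  E ⇒ keep positive

1. 72.589833, -122.162583
2. 3.638320, -171.584052
3. -4.018861, -0.762833
4. 85.948408, 9.133328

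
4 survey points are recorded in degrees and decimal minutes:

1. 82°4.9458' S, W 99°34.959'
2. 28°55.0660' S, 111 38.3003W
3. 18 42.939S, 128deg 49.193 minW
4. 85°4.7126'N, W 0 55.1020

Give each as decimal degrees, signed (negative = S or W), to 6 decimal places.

1. -82.082430, -99.582650
2. -28.917767, -111.638338
3. -18.715650, -128.819883
4. 85.078543, -0.918367

Point 1:
  φ: 82 + 4.9458/60 = 82.0824300
  hemisphere S, so the sign is −
  Lon: 99 + 34.959/60 = 99.5826500
  W ⇒ negate
Point 2:
  φ: 28 + 55.066/60 = 28.9177667
  S → negative
  Lon: 38.3003′ = 0.638338°; total 111.6383383
  W → negative
Point 3:
  Latitude: 42.939′ = 0.715650°; total 18.7156500
  hemisphere S, so the sign is −
  Longitude: 128 + 49.193/60 = 128.8198833
  W ⇒ negate
Point 4:
  Latitude: 4.7126′ = 0.078543°; total 85.0785433
  N ⇒ keep positive
  λ: 0 + 55.102/60 = 0.9183667
  hemisphere W, so the sign is −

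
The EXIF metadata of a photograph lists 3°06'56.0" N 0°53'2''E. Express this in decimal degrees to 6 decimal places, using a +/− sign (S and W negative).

φ: 3° + 6/60 + 56/3600 = 3 + 0.100000 + 0.015556 = 3.1155556
N ⇒ keep positive
Lon: 0 + 53/60 + 2/3600 = 0.8838889
E ⇒ keep positive

3.115556, 0.883889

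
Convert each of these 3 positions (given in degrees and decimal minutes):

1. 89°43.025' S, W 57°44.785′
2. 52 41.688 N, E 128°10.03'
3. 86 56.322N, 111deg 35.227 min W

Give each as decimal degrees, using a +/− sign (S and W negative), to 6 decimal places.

Point 1:
  φ: 43.025′ = 0.717083°; total 89.7170833
  S → negative
  Lon: 44.785′ = 0.746417°; total 57.7464167
  W → negative
Point 2:
  Lat: 52 + 41.688/60 = 52.6948000
  N ⇒ keep positive
  Longitude: 10.03′ = 0.167167°; total 128.1671667
  E ⇒ keep positive
Point 3:
  Lat: 56.322′ = 0.938700°; total 86.9387000
  N ⇒ keep positive
  Lon: 111 + 35.227/60 = 111.5871167
  hemisphere W, so the sign is −

1. -89.717083, -57.746417
2. 52.694800, 128.167167
3. 86.938700, -111.587117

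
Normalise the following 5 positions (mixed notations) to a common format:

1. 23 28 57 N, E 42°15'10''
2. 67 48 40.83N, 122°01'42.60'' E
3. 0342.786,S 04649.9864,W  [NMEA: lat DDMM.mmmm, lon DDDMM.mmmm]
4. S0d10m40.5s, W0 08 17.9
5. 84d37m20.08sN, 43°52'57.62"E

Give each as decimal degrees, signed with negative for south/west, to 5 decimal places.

1. 23.48250, 42.25278
2. 67.81134, 122.02850
3. -3.71310, -46.83311
4. -0.17792, -0.13831
5. 84.62224, 43.88267

Point 1:
  Lat: 23 + 28/60 + 57/3600 = 23.482500
  N → positive
  λ: 42 + 15/60 + 10/3600 = 42.252778
  E ⇒ keep positive
Point 2:
  Lat: 48′ + 40.83″ = 48.68050′; 67 + 48.68050/60 = 67.811342
  N ⇒ keep positive
  Lon: 1′ + 42.6″ = 1.71000′; 122 + 1.71000/60 = 122.028500
  E → positive
Point 3:
  Lat: degrees = first 2 digits = 3, minutes = 42.786; 3 + 42.786/60 = 3.713100
  hemisphere S, so the sign is −
  Longitude: split at 3 digits → 046° and 49.9864′; 46 + 49.9864/60 = 46.833107
  hemisphere W, so the sign is −
Point 4:
  Lat: 10′ + 40.5″ = 10.67500′; 0 + 10.67500/60 = 0.177917
  S → negative
  Lon: 0° + 8/60 + 17.9/3600 = 0 + 0.133333 + 0.004972 = 0.138306
  hemisphere W, so the sign is −
Point 5:
  Lat: 84° + 37/60 + 20.08/3600 = 84 + 0.616667 + 0.005578 = 84.622244
  N → positive
  Lon: 52′ + 57.62″ = 52.96033′; 43 + 52.96033/60 = 43.882672
  E ⇒ keep positive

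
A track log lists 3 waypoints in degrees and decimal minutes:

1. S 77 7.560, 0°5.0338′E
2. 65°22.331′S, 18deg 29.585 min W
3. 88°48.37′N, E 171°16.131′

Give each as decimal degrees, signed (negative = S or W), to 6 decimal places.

1. -77.126000, 0.083897
2. -65.372183, -18.493083
3. 88.806167, 171.268850

Point 1:
  Lat: 77 + 7.56/60 = 77.1260000
  S → negative
  Lon: 0 + 5.0338/60 = 0.0838967
  E → positive
Point 2:
  φ: 65 + 22.331/60 = 65.3721833
  S → negative
  λ: 29.585′ = 0.493083°; total 18.4930833
  W ⇒ negate
Point 3:
  Lat: 88 + 48.37/60 = 88.8061667
  N ⇒ keep positive
  Longitude: 16.131′ = 0.268850°; total 171.2688500
  E ⇒ keep positive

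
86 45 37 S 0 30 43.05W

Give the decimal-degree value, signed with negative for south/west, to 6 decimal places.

-86.760278, -0.511958

Lat: 45′ + 37″ = 45.61667′; 86 + 45.61667/60 = 86.7602778
S → negative
Longitude: 0° + 30/60 + 43.05/3600 = 0 + 0.500000 + 0.011958 = 0.5119583
hemisphere W, so the sign is −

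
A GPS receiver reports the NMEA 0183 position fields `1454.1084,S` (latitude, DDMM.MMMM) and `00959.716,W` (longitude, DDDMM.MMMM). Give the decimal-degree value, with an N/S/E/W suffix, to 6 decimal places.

14.901807° S, 9.995267° W

Lat: degrees = first 2 digits = 14, minutes = 54.1084; 14 + 54.1084/60 = 14.9018067
Longitude: split at 3 digits → 009° and 59.716′; 9 + 59.716/60 = 9.9952667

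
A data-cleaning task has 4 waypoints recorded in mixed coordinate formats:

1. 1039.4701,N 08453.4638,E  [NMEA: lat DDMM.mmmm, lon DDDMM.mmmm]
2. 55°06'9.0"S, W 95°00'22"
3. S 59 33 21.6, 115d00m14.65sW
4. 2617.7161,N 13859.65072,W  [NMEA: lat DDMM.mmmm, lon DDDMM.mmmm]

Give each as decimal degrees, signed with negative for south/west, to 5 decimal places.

1. 10.65784, 84.89106
2. -55.10250, -95.00611
3. -59.55600, -115.00407
4. 26.29527, -138.99418

Point 1:
  Latitude: degrees = first 2 digits = 10, minutes = 39.4701; 10 + 39.4701/60 = 10.657835
  N ⇒ keep positive
  λ: split at 3 digits → 084° and 53.4638′; 84 + 53.4638/60 = 84.891063
  E → positive
Point 2:
  Lat: 6′ + 9″ = 6.15000′; 55 + 6.15000/60 = 55.102500
  S ⇒ negate
  λ: 0′ + 22″ = 0.36667′; 95 + 0.36667/60 = 95.006111
  W → negative
Point 3:
  φ: 33′ + 21.6″ = 33.36000′; 59 + 33.36000/60 = 59.556000
  S ⇒ negate
  Lon: 115° + 0/60 + 14.65/3600 = 115 + 0.000000 + 0.004069 = 115.004069
  W ⇒ negate
Point 4:
  φ: degrees = first 2 digits = 26, minutes = 17.7161; 26 + 17.7161/60 = 26.295268
  N → positive
  Longitude: degrees = first 3 digits = 138, minutes = 59.65072; 138 + 59.65072/60 = 138.994179
  W ⇒ negate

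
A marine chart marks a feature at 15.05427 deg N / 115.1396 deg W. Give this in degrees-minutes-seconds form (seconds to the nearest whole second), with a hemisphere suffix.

Latitude: whole degrees 15; 3.25620′ → 3′ and 15.37″
Lon: 0.139600° → 8.37600′; 0.37600 × 60 = 22.56″

15°03′15″ N, 115°08′23″ W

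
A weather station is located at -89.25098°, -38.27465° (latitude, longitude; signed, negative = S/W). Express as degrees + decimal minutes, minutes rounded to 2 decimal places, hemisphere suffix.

89° 15.06′ S, 38° 16.48′ W

Latitude is negative → S; |value| = 89.250980
Latitude: fractional part 0.250980 → 15.0588 minutes
Longitude is negative → W; |value| = 38.274650
Longitude: fractional part 0.274650 → 16.4790 minutes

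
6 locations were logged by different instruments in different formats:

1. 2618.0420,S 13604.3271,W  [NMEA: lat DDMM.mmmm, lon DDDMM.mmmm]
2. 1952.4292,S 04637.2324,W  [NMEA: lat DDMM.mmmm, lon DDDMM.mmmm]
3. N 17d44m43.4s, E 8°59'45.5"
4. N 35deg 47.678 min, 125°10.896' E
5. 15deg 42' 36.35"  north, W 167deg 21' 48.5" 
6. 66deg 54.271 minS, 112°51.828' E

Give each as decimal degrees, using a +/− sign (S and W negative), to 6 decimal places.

Point 1:
  Lat: split at 2 digits → 26° and 18.042′; 26 + 18.042/60 = 26.3007000
  S ⇒ negate
  Longitude: split at 3 digits → 136° and 4.3271′; 136 + 4.3271/60 = 136.0721183
  hemisphere W, so the sign is −
Point 2:
  Latitude: split at 2 digits → 19° and 52.4292′; 19 + 52.4292/60 = 19.8738200
  S ⇒ negate
  Longitude: split at 3 digits → 046° and 37.2324′; 46 + 37.2324/60 = 46.6205400
  W → negative
Point 3:
  Latitude: 17° + 44/60 + 43.4/3600 = 17 + 0.733333 + 0.012056 = 17.7453889
  N → positive
  λ: 8 + 59/60 + 45.5/3600 = 8.9959722
  E → positive
Point 4:
  Lat: 35 + 47.678/60 = 35.7946333
  N → positive
  Lon: 10.896′ = 0.181600°; total 125.1816000
  E ⇒ keep positive
Point 5:
  Latitude: 15° + 42/60 + 36.35/3600 = 15 + 0.700000 + 0.010097 = 15.7100972
  N ⇒ keep positive
  λ: 21′ + 48.5″ = 21.80833′; 167 + 21.80833/60 = 167.3634722
  W → negative
Point 6:
  Latitude: 66 + 54.271/60 = 66.9045167
  S → negative
  λ: 51.828′ = 0.863800°; total 112.8638000
  E → positive

1. -26.300700, -136.072118
2. -19.873820, -46.620540
3. 17.745389, 8.995972
4. 35.794633, 125.181600
5. 15.710097, -167.363472
6. -66.904517, 112.863800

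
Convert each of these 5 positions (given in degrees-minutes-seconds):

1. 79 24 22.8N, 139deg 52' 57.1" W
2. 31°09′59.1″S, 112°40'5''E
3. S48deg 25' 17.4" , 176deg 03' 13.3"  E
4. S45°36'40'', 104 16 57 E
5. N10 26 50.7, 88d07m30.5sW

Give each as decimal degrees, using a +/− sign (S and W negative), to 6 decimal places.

1. 79.406333, -139.882528
2. -31.166417, 112.668056
3. -48.421500, 176.053694
4. -45.611111, 104.282500
5. 10.447417, -88.125139

Point 1:
  Lat: 79° + 24/60 + 22.8/3600 = 79 + 0.400000 + 0.006333 = 79.4063333
  N ⇒ keep positive
  Longitude: 139 + 52/60 + 57.1/3600 = 139.8825278
  W ⇒ negate
Point 2:
  φ: 9′ + 59.1″ = 9.98500′; 31 + 9.98500/60 = 31.1664167
  hemisphere S, so the sign is −
  Longitude: 40′ + 5″ = 40.08333′; 112 + 40.08333/60 = 112.6680556
  E → positive
Point 3:
  Latitude: 25′ + 17.4″ = 25.29000′; 48 + 25.29000/60 = 48.4215000
  S ⇒ negate
  Lon: 176 + 3/60 + 13.3/3600 = 176.0536944
  E → positive
Point 4:
  φ: 45 + 36/60 + 40/3600 = 45.6111111
  hemisphere S, so the sign is −
  Lon: 104 + 16/60 + 57/3600 = 104.2825000
  E ⇒ keep positive
Point 5:
  Lat: 10 + 26/60 + 50.7/3600 = 10.4474167
  N → positive
  Lon: 88° + 7/60 + 30.5/3600 = 88 + 0.116667 + 0.008472 = 88.1251389
  W → negative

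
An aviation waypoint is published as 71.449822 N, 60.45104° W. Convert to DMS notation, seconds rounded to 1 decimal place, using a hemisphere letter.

71°26′59.4″ N, 60°27′3.7″ W

Latitude: whole degrees 71; 26.98932′ → 26′ and 59.359″
Lon: whole degrees 60; 27.06240′ → 27′ and 3.744″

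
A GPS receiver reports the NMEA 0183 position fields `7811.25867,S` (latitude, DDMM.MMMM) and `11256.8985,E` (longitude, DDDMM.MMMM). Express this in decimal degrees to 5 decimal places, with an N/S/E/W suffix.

78.18764° S, 112.94831° E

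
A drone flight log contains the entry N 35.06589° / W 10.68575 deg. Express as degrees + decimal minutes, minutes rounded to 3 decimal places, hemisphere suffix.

35° 3.953′ N, 10° 41.145′ W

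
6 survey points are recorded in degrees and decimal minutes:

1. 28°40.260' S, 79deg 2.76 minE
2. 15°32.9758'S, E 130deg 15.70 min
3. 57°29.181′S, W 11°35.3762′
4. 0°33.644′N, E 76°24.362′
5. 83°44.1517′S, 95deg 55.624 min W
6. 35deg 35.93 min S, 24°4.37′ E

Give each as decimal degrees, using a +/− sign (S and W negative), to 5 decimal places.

1. -28.67100, 79.04600
2. -15.54960, 130.26167
3. -57.48635, -11.58960
4. 0.56073, 76.40603
5. -83.73586, -95.92707
6. -35.59883, 24.07283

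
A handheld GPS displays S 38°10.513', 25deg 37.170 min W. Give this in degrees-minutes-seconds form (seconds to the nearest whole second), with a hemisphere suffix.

38°10′31″ S, 25°37′10″ W

φ: 10.51300′ → 10′ and 0.51300 × 60 = 30.78″
Longitude: fractional minutes 0.17000 × 60 = 10.20″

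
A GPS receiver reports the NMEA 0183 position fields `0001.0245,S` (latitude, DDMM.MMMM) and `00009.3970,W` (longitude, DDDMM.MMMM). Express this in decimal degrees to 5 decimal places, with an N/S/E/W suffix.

0.01708° S, 0.15662° W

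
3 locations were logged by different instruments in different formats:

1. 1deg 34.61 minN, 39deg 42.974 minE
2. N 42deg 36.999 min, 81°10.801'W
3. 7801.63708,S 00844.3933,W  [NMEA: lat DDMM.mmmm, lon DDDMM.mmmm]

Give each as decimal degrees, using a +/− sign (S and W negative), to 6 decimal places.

1. 1.576833, 39.716233
2. 42.616650, -81.180017
3. -78.027285, -8.739888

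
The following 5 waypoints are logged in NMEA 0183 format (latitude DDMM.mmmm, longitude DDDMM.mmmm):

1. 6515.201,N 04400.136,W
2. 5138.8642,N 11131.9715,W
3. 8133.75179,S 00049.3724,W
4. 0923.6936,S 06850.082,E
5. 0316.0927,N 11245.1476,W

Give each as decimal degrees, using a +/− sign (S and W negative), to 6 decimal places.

1. 65.253350, -44.002267
2. 51.647737, -111.532858
3. -81.562530, -0.822873
4. -9.394893, 68.834700
5. 3.268212, -112.752460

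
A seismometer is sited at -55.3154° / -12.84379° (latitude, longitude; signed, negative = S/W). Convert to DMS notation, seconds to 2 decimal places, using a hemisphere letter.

55°18′55.44″ S, 12°50′37.64″ W

Latitude is negative → S; |value| = 55.315400
Latitude: whole degrees 55; 18.92400′ → 18′ and 55.4400″
Longitude is negative → W; |value| = 12.843790
Lon: whole degrees 12; 50.62740′ → 50′ and 37.6440″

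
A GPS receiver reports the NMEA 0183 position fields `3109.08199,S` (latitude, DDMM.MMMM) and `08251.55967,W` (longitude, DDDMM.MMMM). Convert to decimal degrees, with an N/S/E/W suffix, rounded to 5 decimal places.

31.15137° S, 82.85933° W

Lat: split at 2 digits → 31° and 9.08199′; 31 + 9.08199/60 = 31.151367
Lon: split at 3 digits → 082° and 51.55967′; 82 + 51.55967/60 = 82.859328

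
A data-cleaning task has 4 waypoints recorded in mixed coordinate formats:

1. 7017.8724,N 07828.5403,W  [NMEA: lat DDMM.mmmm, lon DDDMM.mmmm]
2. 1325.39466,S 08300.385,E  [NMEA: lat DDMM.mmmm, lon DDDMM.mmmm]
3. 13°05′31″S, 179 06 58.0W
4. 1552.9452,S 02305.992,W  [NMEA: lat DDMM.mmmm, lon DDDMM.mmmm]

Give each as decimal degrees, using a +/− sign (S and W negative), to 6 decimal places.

Point 1:
  Lat: split at 2 digits → 70° and 17.8724′; 70 + 17.8724/60 = 70.2978733
  N ⇒ keep positive
  Longitude: degrees = first 3 digits = 78, minutes = 28.5403; 78 + 28.5403/60 = 78.4756717
  W → negative
Point 2:
  Latitude: degrees = first 2 digits = 13, minutes = 25.39466; 13 + 25.39466/60 = 13.4232443
  S ⇒ negate
  λ: split at 3 digits → 083° and 0.385′; 83 + 0.385/60 = 83.0064167
  E → positive
Point 3:
  Lat: 13 + 5/60 + 31/3600 = 13.0919444
  hemisphere S, so the sign is −
  Lon: 6′ + 58″ = 6.96667′; 179 + 6.96667/60 = 179.1161111
  W → negative
Point 4:
  Latitude: degrees = first 2 digits = 15, minutes = 52.9452; 15 + 52.9452/60 = 15.8824200
  S → negative
  Longitude: split at 3 digits → 023° and 5.992′; 23 + 5.992/60 = 23.0998667
  hemisphere W, so the sign is −

1. 70.297873, -78.475672
2. -13.423244, 83.006417
3. -13.091944, -179.116111
4. -15.882420, -23.099867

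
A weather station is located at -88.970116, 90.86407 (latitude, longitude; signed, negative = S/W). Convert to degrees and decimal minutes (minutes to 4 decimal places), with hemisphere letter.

88° 58.2070′ S, 90° 51.8442′ E

Latitude is negative → S; |value| = 88.970116
Latitude: 88° + 0.970116 × 60 = 88° 58.206960′
λ: fractional part 0.864070 → 51.844200 minutes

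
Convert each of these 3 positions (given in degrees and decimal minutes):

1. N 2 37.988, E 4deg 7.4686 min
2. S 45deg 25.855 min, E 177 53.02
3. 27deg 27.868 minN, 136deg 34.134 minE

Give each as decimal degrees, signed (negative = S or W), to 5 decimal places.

1. 2.63313, 4.12448
2. -45.43092, 177.88367
3. 27.46447, 136.56890

Point 1:
  Latitude: 37.988′ = 0.633133°; total 2.633133
  N → positive
  Longitude: 4 + 7.4686/60 = 4.124477
  E → positive
Point 2:
  Lat: 45 + 25.855/60 = 45.430917
  S ⇒ negate
  Lon: 53.02′ = 0.883667°; total 177.883667
  E → positive
Point 3:
  Lat: 27 + 27.868/60 = 27.464467
  N → positive
  λ: 34.134′ = 0.568900°; total 136.568900
  E ⇒ keep positive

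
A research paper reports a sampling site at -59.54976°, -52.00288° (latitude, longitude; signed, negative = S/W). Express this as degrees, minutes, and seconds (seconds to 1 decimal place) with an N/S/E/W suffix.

59°32′59.1″ S, 52°00′10.4″ W

Latitude is negative → S; |value| = 59.549760
Latitude: 0.549760 × 60 = 32.98560′ → 32′, remainder × 60 = 59.136″
Longitude is negative → W; |value| = 52.002880
λ: 0.002880° → 0.17280′; 0.17280 × 60 = 10.368″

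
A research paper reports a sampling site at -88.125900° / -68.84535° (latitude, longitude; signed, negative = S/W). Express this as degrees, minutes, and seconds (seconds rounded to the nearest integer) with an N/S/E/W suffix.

Latitude is negative → S; |value| = 88.125900
Lat: 0.125900° → 7.55400′; 0.55400 × 60 = 33.24″
Longitude is negative → W; |value| = 68.845350
Longitude: 0.845350 × 60 = 50.72100′ → 50′, remainder × 60 = 43.26″

88°07′33″ S, 68°50′43″ W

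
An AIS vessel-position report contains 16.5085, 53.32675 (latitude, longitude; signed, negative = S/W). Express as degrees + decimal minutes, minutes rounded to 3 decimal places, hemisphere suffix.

16° 30.510′ N, 53° 19.605′ E

Latitude: minutes = (16.508500 − 16) × 60 = 30.51000
Lon: fractional part 0.326750 → 19.60500 minutes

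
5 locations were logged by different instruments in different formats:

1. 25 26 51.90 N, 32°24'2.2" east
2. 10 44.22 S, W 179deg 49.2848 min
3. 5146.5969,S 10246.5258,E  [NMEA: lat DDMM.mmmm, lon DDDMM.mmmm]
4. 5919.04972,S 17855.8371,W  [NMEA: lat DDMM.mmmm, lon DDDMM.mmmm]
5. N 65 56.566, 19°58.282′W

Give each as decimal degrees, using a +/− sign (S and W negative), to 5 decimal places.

Point 1:
  φ: 25 + 26/60 + 51.9/3600 = 25.447750
  N → positive
  Lon: 32° + 24/60 + 2.2/3600 = 32 + 0.400000 + 0.000611 = 32.400611
  E ⇒ keep positive
Point 2:
  Latitude: 44.22′ = 0.737000°; total 10.737000
  S ⇒ negate
  Lon: 49.2848′ = 0.821413°; total 179.821413
  hemisphere W, so the sign is −
Point 3:
  Lat: split at 2 digits → 51° and 46.5969′; 51 + 46.5969/60 = 51.776615
  S ⇒ negate
  Lon: degrees = first 3 digits = 102, minutes = 46.5258; 102 + 46.5258/60 = 102.775430
  E ⇒ keep positive
Point 4:
  φ: degrees = first 2 digits = 59, minutes = 19.04972; 59 + 19.04972/60 = 59.317495
  S → negative
  λ: degrees = first 3 digits = 178, minutes = 55.8371; 178 + 55.8371/60 = 178.930618
  hemisphere W, so the sign is −
Point 5:
  φ: 65 + 56.566/60 = 65.942767
  N → positive
  λ: 58.282′ = 0.971367°; total 19.971367
  hemisphere W, so the sign is −

1. 25.44775, 32.40061
2. -10.73700, -179.82141
3. -51.77662, 102.77543
4. -59.31750, -178.93062
5. 65.94277, -19.97137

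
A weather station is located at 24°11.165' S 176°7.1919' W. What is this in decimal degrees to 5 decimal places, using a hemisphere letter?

φ: 24 + 11.165/60 = 24.186083
Longitude: 7.1919′ = 0.119865°; total 176.119865

24.18608° S, 176.11987° W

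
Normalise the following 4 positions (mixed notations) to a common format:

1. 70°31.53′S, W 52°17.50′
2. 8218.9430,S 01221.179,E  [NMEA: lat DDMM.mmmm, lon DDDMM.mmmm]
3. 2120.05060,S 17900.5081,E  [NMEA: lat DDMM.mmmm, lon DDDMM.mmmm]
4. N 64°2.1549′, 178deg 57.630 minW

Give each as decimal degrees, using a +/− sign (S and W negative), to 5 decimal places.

1. -70.52550, -52.29167
2. -82.31572, 12.35298
3. -21.33418, 179.00847
4. 64.03592, -178.96050

Point 1:
  Lat: 70 + 31.53/60 = 70.525500
  S ⇒ negate
  λ: 52 + 17.5/60 = 52.291667
  W ⇒ negate
Point 2:
  Lat: degrees = first 2 digits = 82, minutes = 18.943; 82 + 18.943/60 = 82.315717
  S → negative
  λ: split at 3 digits → 012° and 21.179′; 12 + 21.179/60 = 12.352983
  E → positive
Point 3:
  φ: split at 2 digits → 21° and 20.0506′; 21 + 20.0506/60 = 21.334177
  hemisphere S, so the sign is −
  λ: degrees = first 3 digits = 179, minutes = 0.5081; 179 + 0.5081/60 = 179.008468
  E → positive
Point 4:
  Latitude: 64 + 2.1549/60 = 64.035915
  N ⇒ keep positive
  Lon: 178 + 57.63/60 = 178.960500
  W ⇒ negate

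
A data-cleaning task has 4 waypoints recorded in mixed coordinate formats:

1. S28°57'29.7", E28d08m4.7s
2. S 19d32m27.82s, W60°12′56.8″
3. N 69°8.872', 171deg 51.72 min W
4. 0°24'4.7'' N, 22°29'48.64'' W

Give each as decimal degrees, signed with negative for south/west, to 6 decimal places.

Point 1:
  Lat: 28 + 57/60 + 29.7/3600 = 28.9582500
  hemisphere S, so the sign is −
  Longitude: 28 + 8/60 + 4.7/3600 = 28.1346389
  E ⇒ keep positive
Point 2:
  Latitude: 32′ + 27.82″ = 32.46367′; 19 + 32.46367/60 = 19.5410611
  hemisphere S, so the sign is −
  Longitude: 60° + 12/60 + 56.8/3600 = 60 + 0.200000 + 0.015778 = 60.2157778
  hemisphere W, so the sign is −
Point 3:
  Latitude: 8.872′ = 0.147867°; total 69.1478667
  N → positive
  Lon: 171 + 51.72/60 = 171.8620000
  hemisphere W, so the sign is −
Point 4:
  Latitude: 24′ + 4.7″ = 24.07833′; 0 + 24.07833/60 = 0.4013056
  N ⇒ keep positive
  Longitude: 29′ + 48.64″ = 29.81067′; 22 + 29.81067/60 = 22.4968444
  W → negative

1. -28.958250, 28.134639
2. -19.541061, -60.215778
3. 69.147867, -171.862000
4. 0.401306, -22.496844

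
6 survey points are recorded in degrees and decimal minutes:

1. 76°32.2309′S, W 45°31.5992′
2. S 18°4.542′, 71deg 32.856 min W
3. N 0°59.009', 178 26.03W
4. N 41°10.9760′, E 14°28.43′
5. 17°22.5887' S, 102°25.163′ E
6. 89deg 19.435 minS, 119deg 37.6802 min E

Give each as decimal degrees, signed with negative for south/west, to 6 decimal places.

Point 1:
  Lat: 76 + 32.2309/60 = 76.5371817
  hemisphere S, so the sign is −
  λ: 45 + 31.5992/60 = 45.5266533
  W ⇒ negate
Point 2:
  Latitude: 18 + 4.542/60 = 18.0757000
  S ⇒ negate
  Lon: 71 + 32.856/60 = 71.5476000
  W → negative
Point 3:
  Lat: 59.009′ = 0.983483°; total 0.9834833
  N ⇒ keep positive
  Lon: 26.03′ = 0.433833°; total 178.4338333
  hemisphere W, so the sign is −
Point 4:
  φ: 41 + 10.976/60 = 41.1829333
  N ⇒ keep positive
  Lon: 28.43′ = 0.473833°; total 14.4738333
  E ⇒ keep positive
Point 5:
  Latitude: 17 + 22.5887/60 = 17.3764783
  S → negative
  Longitude: 25.163′ = 0.419383°; total 102.4193833
  E → positive
Point 6:
  Latitude: 19.435′ = 0.323917°; total 89.3239167
  S ⇒ negate
  Longitude: 119 + 37.6802/60 = 119.6280033
  E ⇒ keep positive

1. -76.537182, -45.526653
2. -18.075700, -71.547600
3. 0.983483, -178.433833
4. 41.182933, 14.473833
5. -17.376478, 102.419383
6. -89.323917, 119.628003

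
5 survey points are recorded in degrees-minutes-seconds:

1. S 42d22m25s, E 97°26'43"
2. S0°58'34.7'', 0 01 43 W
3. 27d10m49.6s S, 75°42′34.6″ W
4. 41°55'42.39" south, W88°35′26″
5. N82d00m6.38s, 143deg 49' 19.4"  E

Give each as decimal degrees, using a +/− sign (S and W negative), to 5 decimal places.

Point 1:
  Lat: 42° + 22/60 + 25/3600 = 42 + 0.366667 + 0.006944 = 42.373611
  hemisphere S, so the sign is −
  λ: 97° + 26/60 + 43/3600 = 97 + 0.433333 + 0.011944 = 97.445278
  E ⇒ keep positive
Point 2:
  φ: 0 + 58/60 + 34.7/3600 = 0.976306
  S → negative
  Longitude: 1′ + 43″ = 1.71667′; 0 + 1.71667/60 = 0.028611
  hemisphere W, so the sign is −
Point 3:
  φ: 27° + 10/60 + 49.6/3600 = 27 + 0.166667 + 0.013778 = 27.180444
  S ⇒ negate
  λ: 75 + 42/60 + 34.6/3600 = 75.709611
  hemisphere W, so the sign is −
Point 4:
  Latitude: 41 + 55/60 + 42.39/3600 = 41.928442
  S → negative
  λ: 88° + 35/60 + 26/3600 = 88 + 0.583333 + 0.007222 = 88.590556
  hemisphere W, so the sign is −
Point 5:
  φ: 82° + 0/60 + 6.38/3600 = 82 + 0.000000 + 0.001772 = 82.001772
  N ⇒ keep positive
  λ: 143° + 49/60 + 19.4/3600 = 143 + 0.816667 + 0.005389 = 143.822056
  E ⇒ keep positive

1. -42.37361, 97.44528
2. -0.97631, -0.02861
3. -27.18044, -75.70961
4. -41.92844, -88.59056
5. 82.00177, 143.82206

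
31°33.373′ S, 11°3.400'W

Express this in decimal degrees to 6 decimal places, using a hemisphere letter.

Latitude: 31 + 33.373/60 = 31.5562167
Lon: 11 + 3.4/60 = 11.0566667

31.556217° S, 11.056667° W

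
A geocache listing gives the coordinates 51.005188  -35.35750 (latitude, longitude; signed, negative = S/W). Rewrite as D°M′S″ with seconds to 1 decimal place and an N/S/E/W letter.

φ: 0.005188 × 60 = 0.31128′ → 0′, remainder × 60 = 18.677″
Longitude is negative → W; |value| = 35.357500
Longitude: 0.357500° → 21.45000′; 0.45000 × 60 = 27.000″

51°00′18.7″ N, 35°21′27.0″ W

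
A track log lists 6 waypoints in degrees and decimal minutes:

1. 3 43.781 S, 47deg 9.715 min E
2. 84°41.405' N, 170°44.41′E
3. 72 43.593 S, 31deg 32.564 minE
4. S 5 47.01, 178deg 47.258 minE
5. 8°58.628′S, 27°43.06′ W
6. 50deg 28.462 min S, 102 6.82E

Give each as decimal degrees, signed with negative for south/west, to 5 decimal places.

1. -3.72968, 47.16192
2. 84.69008, 170.74017
3. -72.72655, 31.54273
4. -5.78350, 178.78763
5. -8.97713, -27.71767
6. -50.47437, 102.11367

Point 1:
  φ: 43.781′ = 0.729683°; total 3.729683
  S ⇒ negate
  Longitude: 47 + 9.715/60 = 47.161917
  E ⇒ keep positive
Point 2:
  Latitude: 41.405′ = 0.690083°; total 84.690083
  N ⇒ keep positive
  Lon: 44.41′ = 0.740167°; total 170.740167
  E → positive
Point 3:
  Latitude: 72 + 43.593/60 = 72.726550
  hemisphere S, so the sign is −
  Longitude: 31 + 32.564/60 = 31.542733
  E → positive
Point 4:
  Lat: 5 + 47.01/60 = 5.783500
  S ⇒ negate
  Lon: 178 + 47.258/60 = 178.787633
  E ⇒ keep positive
Point 5:
  Latitude: 58.628′ = 0.977133°; total 8.977133
  S → negative
  Lon: 43.06′ = 0.717667°; total 27.717667
  W ⇒ negate
Point 6:
  φ: 50 + 28.462/60 = 50.474367
  hemisphere S, so the sign is −
  Lon: 6.82′ = 0.113667°; total 102.113667
  E → positive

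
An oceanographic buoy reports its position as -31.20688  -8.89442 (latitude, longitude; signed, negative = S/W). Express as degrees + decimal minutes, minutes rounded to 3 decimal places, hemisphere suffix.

Latitude is negative → S; |value| = 31.206880
φ: 31° + 0.206880 × 60 = 31° 12.41280′
Longitude is negative → W; |value| = 8.894420
λ: minutes = (8.894420 − 8) × 60 = 53.66520

31° 12.413′ S, 8° 53.665′ W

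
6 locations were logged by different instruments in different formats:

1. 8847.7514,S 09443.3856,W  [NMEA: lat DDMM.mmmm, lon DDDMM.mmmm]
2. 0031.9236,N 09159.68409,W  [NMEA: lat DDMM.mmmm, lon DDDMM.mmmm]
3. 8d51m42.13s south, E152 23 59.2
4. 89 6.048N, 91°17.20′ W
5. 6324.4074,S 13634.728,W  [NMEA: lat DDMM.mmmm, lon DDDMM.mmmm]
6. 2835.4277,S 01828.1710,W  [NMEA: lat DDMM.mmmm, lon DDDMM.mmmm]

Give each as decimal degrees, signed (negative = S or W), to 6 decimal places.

Point 1:
  Lat: split at 2 digits → 88° and 47.7514′; 88 + 47.7514/60 = 88.7958567
  S ⇒ negate
  Longitude: degrees = first 3 digits = 94, minutes = 43.3856; 94 + 43.3856/60 = 94.7230933
  W → negative
Point 2:
  φ: split at 2 digits → 00° and 31.9236′; 0 + 31.9236/60 = 0.5320600
  N ⇒ keep positive
  Longitude: split at 3 digits → 091° and 59.68409′; 91 + 59.68409/60 = 91.9947348
  W ⇒ negate
Point 3:
  Lat: 8° + 51/60 + 42.13/3600 = 8 + 0.850000 + 0.011703 = 8.8617028
  S → negative
  Longitude: 152 + 23/60 + 59.2/3600 = 152.3997778
  E → positive
Point 4:
  φ: 89 + 6.048/60 = 89.1008000
  N → positive
  λ: 91 + 17.2/60 = 91.2866667
  hemisphere W, so the sign is −
Point 5:
  Latitude: degrees = first 2 digits = 63, minutes = 24.4074; 63 + 24.4074/60 = 63.4067900
  S → negative
  Longitude: split at 3 digits → 136° and 34.728′; 136 + 34.728/60 = 136.5788000
  W → negative
Point 6:
  Lat: degrees = first 2 digits = 28, minutes = 35.4277; 28 + 35.4277/60 = 28.5904617
  hemisphere S, so the sign is −
  λ: degrees = first 3 digits = 18, minutes = 28.171; 18 + 28.171/60 = 18.4695167
  W → negative

1. -88.795857, -94.723093
2. 0.532060, -91.994735
3. -8.861703, 152.399778
4. 89.100800, -91.286667
5. -63.406790, -136.578800
6. -28.590462, -18.469517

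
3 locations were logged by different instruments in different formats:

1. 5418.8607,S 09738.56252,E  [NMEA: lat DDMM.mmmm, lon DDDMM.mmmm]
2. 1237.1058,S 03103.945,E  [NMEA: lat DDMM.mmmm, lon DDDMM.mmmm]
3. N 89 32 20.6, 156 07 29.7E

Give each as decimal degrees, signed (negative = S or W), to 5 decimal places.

1. -54.31435, 97.64271
2. -12.61843, 31.06575
3. 89.53906, 156.12492

Point 1:
  φ: split at 2 digits → 54° and 18.8607′; 54 + 18.8607/60 = 54.314345
  hemisphere S, so the sign is −
  Longitude: degrees = first 3 digits = 97, minutes = 38.56252; 97 + 38.56252/60 = 97.642709
  E → positive
Point 2:
  Latitude: split at 2 digits → 12° and 37.1058′; 12 + 37.1058/60 = 12.618430
  S ⇒ negate
  Longitude: degrees = first 3 digits = 31, minutes = 3.945; 31 + 3.945/60 = 31.065750
  E ⇒ keep positive
Point 3:
  Latitude: 89 + 32/60 + 20.6/3600 = 89.539056
  N ⇒ keep positive
  λ: 7′ + 29.7″ = 7.49500′; 156 + 7.49500/60 = 156.124917
  E → positive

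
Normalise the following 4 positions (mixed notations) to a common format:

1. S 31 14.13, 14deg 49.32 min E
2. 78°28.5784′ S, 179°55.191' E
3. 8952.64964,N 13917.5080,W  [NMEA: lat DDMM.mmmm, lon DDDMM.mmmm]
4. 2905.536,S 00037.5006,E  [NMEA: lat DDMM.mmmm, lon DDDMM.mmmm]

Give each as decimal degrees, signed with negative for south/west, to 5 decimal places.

1. -31.23550, 14.82200
2. -78.47631, 179.91985
3. 89.87749, -139.29180
4. -29.09227, 0.62501

Point 1:
  φ: 31 + 14.13/60 = 31.235500
  S → negative
  λ: 14 + 49.32/60 = 14.822000
  E ⇒ keep positive
Point 2:
  Lat: 28.5784′ = 0.476307°; total 78.476307
  S ⇒ negate
  Lon: 55.191′ = 0.919850°; total 179.919850
  E → positive
Point 3:
  Lat: split at 2 digits → 89° and 52.64964′; 89 + 52.64964/60 = 89.877494
  N ⇒ keep positive
  λ: split at 3 digits → 139° and 17.508′; 139 + 17.508/60 = 139.291800
  W ⇒ negate
Point 4:
  Latitude: degrees = first 2 digits = 29, minutes = 5.536; 29 + 5.536/60 = 29.092267
  S → negative
  Longitude: split at 3 digits → 000° and 37.5006′; 0 + 37.5006/60 = 0.625010
  E ⇒ keep positive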